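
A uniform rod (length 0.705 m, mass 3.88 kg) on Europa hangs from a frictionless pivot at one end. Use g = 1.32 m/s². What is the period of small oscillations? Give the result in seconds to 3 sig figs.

3.75 s

For a physical pendulum T = 2π√(I/(mgd)), with d = 0.3525 m from pivot to centre of mass.
I_cm = mL²/12 = 3.88 × 0.705²/12 = 0.1607 kg·m²; I = I_cm + md² = 0.1607 + 3.88 × 0.3525² = 0.6428 kg·m².
T = 2π√(0.6428/(3.88 × 1.32 × 0.3525)) = 3.75 s.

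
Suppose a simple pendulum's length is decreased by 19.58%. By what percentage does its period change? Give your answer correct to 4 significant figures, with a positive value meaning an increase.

-10.32%

T ∝ √L, so T'/T = √(0.80420) = 0.89677.
Percentage change in T = (0.89677 − 1) × 100% = -10.32%.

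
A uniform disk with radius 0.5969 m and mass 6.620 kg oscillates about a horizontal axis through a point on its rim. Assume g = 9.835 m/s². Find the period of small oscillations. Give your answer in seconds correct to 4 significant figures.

I_cm = ½mr² = 1.1793 kg·m². The pivot is at distance d = 0.5969 m from the centre of mass.
By the parallel-axis theorem, I = I_cm + md² = 1.1793 + 2.3586 = 3.5380 kg·m².
T = 2π√(I/(mgd)) = 2π√(3.5380/(6.620 × 9.835 × 0.5969)) = 1.896 s.

1.896 s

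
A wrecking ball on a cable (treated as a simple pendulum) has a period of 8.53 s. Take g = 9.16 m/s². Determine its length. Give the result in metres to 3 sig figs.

From T = 2π√(L/g), L = gT²/(4π²) = 9.16 × 8.530²/(4π²) = 16.9 m.

16.9 m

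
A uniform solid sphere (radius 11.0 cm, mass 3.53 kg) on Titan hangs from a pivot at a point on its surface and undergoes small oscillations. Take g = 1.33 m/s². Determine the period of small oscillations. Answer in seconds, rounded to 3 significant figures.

2.14 s

I_cm = (2/5)mr² = 0.01709 kg·m². The pivot is at distance d = 0.110 m from the centre of mass.
By the parallel-axis theorem, I = I_cm + md² = 0.01709 + 0.04271 = 0.05980 kg·m².
T = 2π√(I/(mgd)) = 2π√(0.05980/(3.53 × 1.33 × 0.110)) = 2.14 s.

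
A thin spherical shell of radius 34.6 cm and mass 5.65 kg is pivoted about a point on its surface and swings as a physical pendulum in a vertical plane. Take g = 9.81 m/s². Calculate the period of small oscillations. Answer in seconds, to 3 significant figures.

1.52 s

I_cm = (2/3)mr² = 0.4509 kg·m². The pivot is at distance d = 0.346 m from the centre of mass.
By the parallel-axis theorem, I = I_cm + md² = 0.4509 + 0.6764 = 1.127 kg·m².
T = 2π√(I/(mgd)) = 2π√(1.127/(5.65 × 9.81 × 0.346)) = 1.52 s.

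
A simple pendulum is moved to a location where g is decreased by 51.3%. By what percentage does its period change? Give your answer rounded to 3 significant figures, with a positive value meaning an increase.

43.3%

T ∝ 1/√g, so T'/T = 1/√(0.4870) = 1.433.
Percentage change in T = (1.433 − 1) × 100% = 43.3%.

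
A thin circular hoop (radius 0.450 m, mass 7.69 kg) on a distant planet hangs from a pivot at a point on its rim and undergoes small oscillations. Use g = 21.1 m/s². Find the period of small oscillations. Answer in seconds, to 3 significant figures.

I_cm = mr² = 1.557 kg·m². The pivot is at distance d = 0.450 m from the centre of mass.
By the parallel-axis theorem, I = I_cm + md² = 1.557 + 1.557 = 3.114 kg·m².
T = 2π√(I/(mgd)) = 2π√(3.114/(7.69 × 21.1 × 0.450)) = 1.30 s.

1.30 s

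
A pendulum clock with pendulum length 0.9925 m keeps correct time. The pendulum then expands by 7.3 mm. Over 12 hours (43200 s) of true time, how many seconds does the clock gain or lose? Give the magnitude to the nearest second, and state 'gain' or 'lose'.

T ∝ √L, so T'/T = √(0.99980/0.9925) = 1.00367.
In 43200 s of true time the clock registers 43200/1.00367 = 43042.0 s, so it loses 158 s.

lose 158 s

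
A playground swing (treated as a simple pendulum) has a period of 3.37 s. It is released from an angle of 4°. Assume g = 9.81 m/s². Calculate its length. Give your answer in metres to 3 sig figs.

From T = 2π√(L/g), L = gT²/(4π²) = 9.81 × 3.370²/(4π²) = 2.82 m.

2.82 m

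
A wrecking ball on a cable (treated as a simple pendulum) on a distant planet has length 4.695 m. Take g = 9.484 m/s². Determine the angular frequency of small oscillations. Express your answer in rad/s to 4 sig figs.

1.421 rad/s

ω = √(g/L) = √(9.484/4.695) = 1.421 rad/s.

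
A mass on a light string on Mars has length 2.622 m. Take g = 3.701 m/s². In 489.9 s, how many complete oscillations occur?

92

T = 2π√(L/g) = 2π√(2.622/3.701) = 5.2886 s.
Number of complete oscillations = ⌊489.9/5.2886⌋ = ⌊92.634⌋ = 92.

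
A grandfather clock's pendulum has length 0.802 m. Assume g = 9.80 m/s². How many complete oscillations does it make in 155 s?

86

T = 2π√(L/g) = 2π√(0.802/9.80) = 1.797 s.
Number of complete oscillations = ⌊155/1.797⌋ = ⌊86.23⌋ = 86.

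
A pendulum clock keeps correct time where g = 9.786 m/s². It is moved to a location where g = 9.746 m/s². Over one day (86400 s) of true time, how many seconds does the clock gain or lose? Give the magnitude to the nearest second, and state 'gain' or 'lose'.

The clock's period scales as T ∝ 1/√g, so T'/T = √(9.786/9.746) = 1.00205.
In 86400 s of true time the clock registers 86400/1.00205 = 86223.2 s, so it loses 177 s.

lose 177 s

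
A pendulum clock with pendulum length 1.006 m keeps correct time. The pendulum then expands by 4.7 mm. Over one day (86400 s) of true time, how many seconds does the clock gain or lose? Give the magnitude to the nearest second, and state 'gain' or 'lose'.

T ∝ √L, so T'/T = √(1.01070/1.006) = 1.00233.
In 86400 s of true time the clock registers 86400/1.00233 = 86198.9 s, so it loses 201 s.

lose 201 s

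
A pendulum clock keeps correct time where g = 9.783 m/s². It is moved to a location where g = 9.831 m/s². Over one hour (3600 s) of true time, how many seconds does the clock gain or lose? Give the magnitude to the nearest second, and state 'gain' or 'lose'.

gain 9 s

The clock's period scales as T ∝ 1/√g, so T'/T = √(9.783/9.831) = 0.997556.
In 3600 s of true time the clock registers 3600/0.997556 = 3608.8 s, so it gains 9 s.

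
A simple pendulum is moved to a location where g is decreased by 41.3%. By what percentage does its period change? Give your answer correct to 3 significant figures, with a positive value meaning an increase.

30.5%

T ∝ 1/√g, so T'/T = 1/√(0.5870) = 1.305.
Percentage change in T = (1.305 − 1) × 100% = 30.5%.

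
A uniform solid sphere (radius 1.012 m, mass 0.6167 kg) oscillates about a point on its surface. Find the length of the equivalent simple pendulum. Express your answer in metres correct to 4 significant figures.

The equivalent simple-pendulum length is L_eq = I/(md), where I is about the pivot and d = 1.0120 m.
I_cm = (2/5)mR² = 0.25264 kg·m², so I = I_cm + md² = 0.25264 + 0.63159 = 0.88423 kg·m².
L_eq = 0.88423/(0.6167 × 1.0120) = 1.417 m.

1.417 m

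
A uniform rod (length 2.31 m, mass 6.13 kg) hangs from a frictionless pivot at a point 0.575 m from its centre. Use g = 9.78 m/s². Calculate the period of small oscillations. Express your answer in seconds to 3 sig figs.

For a physical pendulum T = 2π√(I/(mgd)), with d = 0.5750 m from pivot to centre of mass.
I_cm = mL²/12 = 6.13 × 2.31²/12 = 2.726 kg·m²; I = I_cm + md² = 2.726 + 6.13 × 0.5750² = 4.753 kg·m².
T = 2π√(4.753/(6.13 × 9.78 × 0.5750)) = 2.33 s.

2.33 s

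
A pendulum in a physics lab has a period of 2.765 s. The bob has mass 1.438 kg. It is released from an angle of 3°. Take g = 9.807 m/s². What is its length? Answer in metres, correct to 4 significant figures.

1.899 m

From T = 2π√(L/g), L = gT²/(4π²) = 9.807 × 2.7650²/(4π²) = 1.899 m.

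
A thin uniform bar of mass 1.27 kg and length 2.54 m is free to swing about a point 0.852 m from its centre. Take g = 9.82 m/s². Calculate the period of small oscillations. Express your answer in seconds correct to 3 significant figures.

2.44 s

For a physical pendulum T = 2π√(I/(mgd)), with d = 0.8520 m from pivot to centre of mass.
I_cm = mL²/12 = 1.27 × 2.54²/12 = 0.6828 kg·m²; I = I_cm + md² = 0.6828 + 1.27 × 0.8520² = 1.605 kg·m².
T = 2π√(1.605/(1.27 × 9.82 × 0.8520)) = 2.44 s.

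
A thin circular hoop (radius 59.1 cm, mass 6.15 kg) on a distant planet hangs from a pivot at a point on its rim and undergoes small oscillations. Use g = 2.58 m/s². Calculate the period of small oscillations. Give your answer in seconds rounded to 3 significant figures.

I_cm = mr² = 2.148 kg·m². The pivot is at distance d = 0.591 m from the centre of mass.
By the parallel-axis theorem, I = I_cm + md² = 2.148 + 2.148 = 4.296 kg·m².
T = 2π√(I/(mgd)) = 2π√(4.296/(6.15 × 2.58 × 0.591)) = 4.25 s.

4.25 s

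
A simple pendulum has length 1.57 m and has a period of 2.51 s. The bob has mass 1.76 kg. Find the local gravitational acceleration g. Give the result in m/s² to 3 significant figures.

From T = 2π√(L/g), g = 4π²L/T² = 4π² × 1.57/2.510² = 9.84 m/s².

9.84 m/s²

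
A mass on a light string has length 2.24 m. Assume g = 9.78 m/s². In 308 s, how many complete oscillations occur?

102

T = 2π√(L/g) = 2π√(2.24/9.78) = 3.007 s.
Number of complete oscillations = ⌊308/3.007⌋ = ⌊102.4⌋ = 102.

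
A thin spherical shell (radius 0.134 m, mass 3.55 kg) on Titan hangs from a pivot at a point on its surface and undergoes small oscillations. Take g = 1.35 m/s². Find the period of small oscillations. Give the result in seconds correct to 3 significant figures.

I_cm = (2/3)mr² = 0.04250 kg·m². The pivot is at distance d = 0.134 m from the centre of mass.
By the parallel-axis theorem, I = I_cm + md² = 0.04250 + 0.06374 = 0.1062 kg·m².
T = 2π√(I/(mgd)) = 2π√(0.1062/(3.55 × 1.35 × 0.134)) = 2.56 s.

2.56 s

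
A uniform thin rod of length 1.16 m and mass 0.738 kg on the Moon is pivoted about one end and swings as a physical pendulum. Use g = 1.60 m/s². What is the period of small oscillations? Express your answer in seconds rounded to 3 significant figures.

For a physical pendulum T = 2π√(I/(mgd)), with d = 0.5800 m from pivot to centre of mass.
I_cm = mL²/12 = 0.738 × 1.16²/12 = 0.08275 kg·m²; I = I_cm + md² = 0.08275 + 0.738 × 0.5800² = 0.3310 kg·m².
T = 2π√(0.3310/(0.738 × 1.60 × 0.5800)) = 4.37 s.

4.37 s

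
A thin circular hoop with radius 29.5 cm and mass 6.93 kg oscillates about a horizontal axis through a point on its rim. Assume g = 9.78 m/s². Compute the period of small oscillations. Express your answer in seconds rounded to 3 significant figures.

1.54 s

I_cm = mr² = 0.6031 kg·m². The pivot is at distance d = 0.295 m from the centre of mass.
By the parallel-axis theorem, I = I_cm + md² = 0.6031 + 0.6031 = 1.206 kg·m².
T = 2π√(I/(mgd)) = 2π√(1.206/(6.93 × 9.78 × 0.295)) = 1.54 s.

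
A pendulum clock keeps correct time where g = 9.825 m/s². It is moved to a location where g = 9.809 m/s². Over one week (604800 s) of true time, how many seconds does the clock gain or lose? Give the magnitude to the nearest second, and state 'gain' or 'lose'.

The clock's period scales as T ∝ 1/√g, so T'/T = √(9.825/9.809) = 1.00082.
In 604800 s of true time the clock registers 604800/1.00082 = 604307.3 s, so it loses 493 s.

lose 493 s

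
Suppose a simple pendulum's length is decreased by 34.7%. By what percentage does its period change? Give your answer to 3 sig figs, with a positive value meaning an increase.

T ∝ √L, so T'/T = √(0.6530) = 0.8081.
Percentage change in T = (0.8081 − 1) × 100% = -19.2%.

-19.2%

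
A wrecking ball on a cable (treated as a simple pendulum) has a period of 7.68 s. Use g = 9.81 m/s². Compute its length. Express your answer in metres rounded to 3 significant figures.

14.7 m

From T = 2π√(L/g), L = gT²/(4π²) = 9.81 × 7.680²/(4π²) = 14.7 m.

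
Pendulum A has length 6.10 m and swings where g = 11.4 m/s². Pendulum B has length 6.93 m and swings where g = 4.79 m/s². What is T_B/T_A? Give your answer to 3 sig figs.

T = 2π√(L/g), so T_B/T_A = √((L_B/g_B)/(L_A/g_A)) = √((6.93/4.79)/(6.10/11.4)) = 1.64.

1.64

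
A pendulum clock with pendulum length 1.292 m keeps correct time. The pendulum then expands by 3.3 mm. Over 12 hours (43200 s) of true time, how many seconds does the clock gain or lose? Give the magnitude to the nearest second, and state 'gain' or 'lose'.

lose 55 s

T ∝ √L, so T'/T = √(1.29530/1.292) = 1.00128.
In 43200 s of true time the clock registers 43200/1.00128 = 43144.9 s, so it loses 55 s.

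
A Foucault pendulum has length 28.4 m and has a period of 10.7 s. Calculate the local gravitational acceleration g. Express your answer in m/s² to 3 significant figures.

From T = 2π√(L/g), g = 4π²L/T² = 4π² × 28.4/10.70² = 9.79 m/s².

9.79 m/s²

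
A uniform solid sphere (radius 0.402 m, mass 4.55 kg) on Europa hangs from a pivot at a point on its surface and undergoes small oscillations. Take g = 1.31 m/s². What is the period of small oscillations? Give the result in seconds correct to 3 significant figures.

I_cm = (2/5)mr² = 0.2941 kg·m². The pivot is at distance d = 0.402 m from the centre of mass.
By the parallel-axis theorem, I = I_cm + md² = 0.2941 + 0.7353 = 1.029 kg·m².
T = 2π√(I/(mgd)) = 2π√(1.029/(4.55 × 1.31 × 0.402)) = 4.12 s.

4.12 s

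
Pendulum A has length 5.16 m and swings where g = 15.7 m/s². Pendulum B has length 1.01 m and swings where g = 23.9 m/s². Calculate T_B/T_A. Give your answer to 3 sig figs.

T = 2π√(L/g), so T_B/T_A = √((L_B/g_B)/(L_A/g_A)) = √((1.01/23.9)/(5.16/15.7)) = 0.359.

0.359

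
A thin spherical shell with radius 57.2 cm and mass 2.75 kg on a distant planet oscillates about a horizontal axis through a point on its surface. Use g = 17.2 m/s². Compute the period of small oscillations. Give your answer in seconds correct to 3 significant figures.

I_cm = (2/3)mr² = 0.5998 kg·m². The pivot is at distance d = 0.572 m from the centre of mass.
By the parallel-axis theorem, I = I_cm + md² = 0.5998 + 0.8998 = 1.500 kg·m².
T = 2π√(I/(mgd)) = 2π√(1.500/(2.75 × 17.2 × 0.572)) = 1.48 s.

1.48 s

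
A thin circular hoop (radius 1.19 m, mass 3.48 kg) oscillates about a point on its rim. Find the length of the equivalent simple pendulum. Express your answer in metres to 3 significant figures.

The equivalent simple-pendulum length is L_eq = I/(md), where I is about the pivot and d = 1.190 m.
I_cm = mR² = 4.928 kg·m², so I = I_cm + md² = 4.928 + 4.928 = 9.856 kg·m².
L_eq = 9.856/(3.48 × 1.190) = 2.38 m.

2.38 m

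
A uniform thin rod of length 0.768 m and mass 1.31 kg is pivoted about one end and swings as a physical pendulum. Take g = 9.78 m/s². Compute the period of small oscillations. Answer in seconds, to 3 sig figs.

For a physical pendulum T = 2π√(I/(mgd)), with d = 0.3840 m from pivot to centre of mass.
I_cm = mL²/12 = 1.31 × 0.768²/12 = 0.06439 kg·m²; I = I_cm + md² = 0.06439 + 1.31 × 0.3840² = 0.2576 kg·m².
T = 2π√(0.2576/(1.31 × 9.78 × 0.3840)) = 1.44 s.

1.44 s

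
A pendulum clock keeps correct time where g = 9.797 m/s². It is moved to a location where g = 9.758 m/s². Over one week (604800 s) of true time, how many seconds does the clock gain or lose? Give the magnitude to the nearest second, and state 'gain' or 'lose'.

lose 1205 s

The clock's period scales as T ∝ 1/√g, so T'/T = √(9.797/9.758) = 1.00200.
In 604800 s of true time the clock registers 604800/1.00200 = 603595.0 s, so it loses 1205 s.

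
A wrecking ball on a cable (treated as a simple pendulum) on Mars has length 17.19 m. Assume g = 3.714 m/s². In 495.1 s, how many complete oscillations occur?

36

T = 2π√(L/g) = 2π√(17.19/3.714) = 13.518 s.
Number of complete oscillations = ⌊495.1/13.518⌋ = ⌊36.627⌋ = 36.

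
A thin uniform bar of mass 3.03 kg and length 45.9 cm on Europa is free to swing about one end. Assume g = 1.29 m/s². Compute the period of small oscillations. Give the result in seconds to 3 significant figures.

3.06 s

For a physical pendulum T = 2π√(I/(mgd)), with d = 0.2295 m from pivot to centre of mass.
I_cm = mL²/12 = 3.03 × 0.459²/12 = 0.05320 kg·m²; I = I_cm + md² = 0.05320 + 3.03 × 0.2295² = 0.2128 kg·m².
T = 2π√(0.2128/(3.03 × 1.29 × 0.2295)) = 3.06 s.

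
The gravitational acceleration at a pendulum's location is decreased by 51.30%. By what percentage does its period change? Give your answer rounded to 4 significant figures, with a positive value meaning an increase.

43.30%

T ∝ 1/√g, so T'/T = 1/√(0.48700) = 1.4330.
Percentage change in T = (1.4330 − 1) × 100% = 43.30%.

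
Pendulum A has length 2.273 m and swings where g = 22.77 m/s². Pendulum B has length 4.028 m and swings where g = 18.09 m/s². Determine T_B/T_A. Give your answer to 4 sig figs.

1.494

T = 2π√(L/g), so T_B/T_A = √((L_B/g_B)/(L_A/g_A)) = √((4.028/18.09)/(2.273/22.77)) = 1.494.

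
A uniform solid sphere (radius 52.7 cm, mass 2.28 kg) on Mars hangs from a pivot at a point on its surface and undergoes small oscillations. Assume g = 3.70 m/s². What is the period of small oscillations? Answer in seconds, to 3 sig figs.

I_cm = (2/5)mr² = 0.2533 kg·m². The pivot is at distance d = 0.527 m from the centre of mass.
By the parallel-axis theorem, I = I_cm + md² = 0.2533 + 0.6332 = 0.8865 kg·m².
T = 2π√(I/(mgd)) = 2π√(0.8865/(2.28 × 3.70 × 0.527)) = 2.81 s.

2.81 s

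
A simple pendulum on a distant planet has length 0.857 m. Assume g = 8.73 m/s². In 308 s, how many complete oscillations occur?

T = 2π√(L/g) = 2π√(0.857/8.73) = 1.969 s.
Number of complete oscillations = ⌊308/1.969⌋ = ⌊156.5⌋ = 156.

156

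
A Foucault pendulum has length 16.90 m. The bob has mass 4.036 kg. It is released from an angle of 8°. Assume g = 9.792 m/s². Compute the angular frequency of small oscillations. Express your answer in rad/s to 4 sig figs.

0.7612 rad/s

ω = √(g/L) = √(9.792/16.90) = 0.7612 rad/s.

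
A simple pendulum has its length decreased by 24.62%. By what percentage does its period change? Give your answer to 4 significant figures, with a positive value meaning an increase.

T ∝ √L, so T'/T = √(0.75380) = 0.86822.
Percentage change in T = (0.86822 − 1) × 100% = -13.18%.

-13.18%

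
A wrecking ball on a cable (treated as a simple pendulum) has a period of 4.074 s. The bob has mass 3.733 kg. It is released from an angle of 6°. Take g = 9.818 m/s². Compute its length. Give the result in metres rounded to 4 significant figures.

4.128 m

From T = 2π√(L/g), L = gT²/(4π²) = 9.818 × 4.0740²/(4π²) = 4.128 m.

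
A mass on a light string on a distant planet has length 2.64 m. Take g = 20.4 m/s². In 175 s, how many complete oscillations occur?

T = 2π√(L/g) = 2π√(2.64/20.4) = 2.260 s.
Number of complete oscillations = ⌊175/2.260⌋ = ⌊77.42⌋ = 77.

77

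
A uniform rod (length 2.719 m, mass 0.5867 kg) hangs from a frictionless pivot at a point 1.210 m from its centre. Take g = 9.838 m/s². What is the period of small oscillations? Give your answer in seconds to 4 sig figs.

2.627 s

For a physical pendulum T = 2π√(I/(mgd)), with d = 1.2100 m from pivot to centre of mass.
I_cm = mL²/12 = 0.5867 × 2.719²/12 = 0.36145 kg·m²; I = I_cm + md² = 0.36145 + 0.5867 × 1.2100² = 1.2204 kg·m².
T = 2π√(1.2204/(0.5867 × 9.838 × 1.2100)) = 2.627 s.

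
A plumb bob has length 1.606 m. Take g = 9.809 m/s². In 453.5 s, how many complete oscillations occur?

T = 2π√(L/g) = 2π√(1.606/9.809) = 2.5424 s.
Number of complete oscillations = ⌊453.5/2.5424⌋ = ⌊178.38⌋ = 178.

178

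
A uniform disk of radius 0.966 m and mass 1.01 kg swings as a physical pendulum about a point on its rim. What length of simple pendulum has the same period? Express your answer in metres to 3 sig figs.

The equivalent simple-pendulum length is L_eq = I/(md), where I is about the pivot and d = 0.9660 m.
I_cm = ½mR² = 0.4712 kg·m², so I = I_cm + md² = 0.4712 + 0.9425 = 1.414 kg·m².
L_eq = 1.414/(1.01 × 0.9660) = 1.45 m.

1.45 m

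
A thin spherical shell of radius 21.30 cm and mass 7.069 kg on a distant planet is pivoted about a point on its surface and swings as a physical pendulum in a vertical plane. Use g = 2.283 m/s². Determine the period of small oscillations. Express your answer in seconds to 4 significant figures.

2.478 s

I_cm = (2/3)mr² = 0.21381 kg·m². The pivot is at distance d = 0.2130 m from the centre of mass.
By the parallel-axis theorem, I = I_cm + md² = 0.21381 + 0.32071 = 0.53452 kg·m².
T = 2π√(I/(mgd)) = 2π√(0.53452/(7.069 × 2.283 × 0.2130)) = 2.478 s.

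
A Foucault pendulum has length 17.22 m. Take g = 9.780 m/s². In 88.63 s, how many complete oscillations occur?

10

T = 2π√(L/g) = 2π√(17.22/9.780) = 8.3373 s.
Number of complete oscillations = ⌊88.63/8.3373⌋ = ⌊10.631⌋ = 10.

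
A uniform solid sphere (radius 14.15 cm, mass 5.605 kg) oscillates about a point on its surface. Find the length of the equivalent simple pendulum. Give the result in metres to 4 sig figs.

The equivalent simple-pendulum length is L_eq = I/(md), where I is about the pivot and d = 0.14150 m.
I_cm = (2/5)mR² = 0.044890 kg·m², so I = I_cm + md² = 0.044890 + 0.11222 = 0.15711 kg·m².
L_eq = 0.15711/(5.605 × 0.14150) = 0.1981 m.

0.1981 m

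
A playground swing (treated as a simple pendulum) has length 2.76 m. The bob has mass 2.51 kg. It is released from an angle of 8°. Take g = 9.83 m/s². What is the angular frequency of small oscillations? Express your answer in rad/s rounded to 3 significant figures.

1.89 rad/s

ω = √(g/L) = √(9.83/2.76) = 1.89 rad/s.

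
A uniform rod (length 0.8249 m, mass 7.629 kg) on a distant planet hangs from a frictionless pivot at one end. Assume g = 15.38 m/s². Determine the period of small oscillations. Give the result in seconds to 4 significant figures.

1.188 s

For a physical pendulum T = 2π√(I/(mgd)), with d = 0.41245 m from pivot to centre of mass.
I_cm = mL²/12 = 7.629 × 0.8249²/12 = 0.43260 kg·m²; I = I_cm + md² = 0.43260 + 7.629 × 0.41245² = 1.7304 kg·m².
T = 2π√(1.7304/(7.629 × 15.38 × 0.41245)) = 1.188 s.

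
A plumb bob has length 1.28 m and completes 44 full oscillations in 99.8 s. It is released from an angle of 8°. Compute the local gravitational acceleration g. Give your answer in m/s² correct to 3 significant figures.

T = 99.8/44 = 2.268 s.
From T = 2π√(L/g), g = 4π²L/T² = 4π² × 1.28/2.268² = 9.82 m/s².

9.82 m/s²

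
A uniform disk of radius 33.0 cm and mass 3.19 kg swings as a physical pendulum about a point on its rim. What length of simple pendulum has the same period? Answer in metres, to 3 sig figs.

0.495 m

The equivalent simple-pendulum length is L_eq = I/(md), where I is about the pivot and d = 0.3300 m.
I_cm = ½mR² = 0.1737 kg·m², so I = I_cm + md² = 0.1737 + 0.3474 = 0.5211 kg·m².
L_eq = 0.5211/(3.19 × 0.3300) = 0.495 m.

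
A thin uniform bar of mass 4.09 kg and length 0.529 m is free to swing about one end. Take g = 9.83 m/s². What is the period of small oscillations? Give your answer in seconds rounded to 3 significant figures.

For a physical pendulum T = 2π√(I/(mgd)), with d = 0.2645 m from pivot to centre of mass.
I_cm = mL²/12 = 4.09 × 0.529²/12 = 0.09538 kg·m²; I = I_cm + md² = 0.09538 + 4.09 × 0.2645² = 0.3815 kg·m².
T = 2π√(0.3815/(4.09 × 9.83 × 0.2645)) = 1.19 s.

1.19 s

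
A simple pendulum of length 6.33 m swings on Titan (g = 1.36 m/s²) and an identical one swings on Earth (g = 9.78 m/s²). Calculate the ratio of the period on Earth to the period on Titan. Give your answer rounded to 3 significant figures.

T ∝ 1/√g, so T₂/T₁ = √(g₁/g₂) = √(1.36/9.78) = 0.373.

0.373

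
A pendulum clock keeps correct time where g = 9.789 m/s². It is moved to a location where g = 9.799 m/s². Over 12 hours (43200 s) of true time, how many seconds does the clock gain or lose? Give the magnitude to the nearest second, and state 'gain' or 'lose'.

gain 22 s

The clock's period scales as T ∝ 1/√g, so T'/T = √(9.789/9.799) = 0.999490.
In 43200 s of true time the clock registers 43200/0.999490 = 43222.1 s, so it gains 22 s.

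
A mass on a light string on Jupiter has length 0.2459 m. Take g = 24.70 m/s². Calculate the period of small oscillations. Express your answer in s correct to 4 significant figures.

T = 2π√(L/g) = 2π√(0.2459/24.70) = 2π × 0.099777 = 0.6269 s.

0.6269 s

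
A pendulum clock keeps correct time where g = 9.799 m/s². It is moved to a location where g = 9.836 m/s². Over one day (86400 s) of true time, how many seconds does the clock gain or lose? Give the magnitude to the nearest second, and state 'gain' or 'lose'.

The clock's period scales as T ∝ 1/√g, so T'/T = √(9.799/9.836) = 0.998117.
In 86400 s of true time the clock registers 86400/0.998117 = 86563.0 s, so it gains 163 s.

gain 163 s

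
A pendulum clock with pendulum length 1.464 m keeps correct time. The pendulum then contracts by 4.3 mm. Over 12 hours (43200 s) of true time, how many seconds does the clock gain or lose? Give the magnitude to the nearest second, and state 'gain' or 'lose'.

T ∝ √L, so T'/T = √(1.45970/1.464) = 0.998530.
In 43200 s of true time the clock registers 43200/0.998530 = 43263.6 s, so it gains 64 s.

gain 64 s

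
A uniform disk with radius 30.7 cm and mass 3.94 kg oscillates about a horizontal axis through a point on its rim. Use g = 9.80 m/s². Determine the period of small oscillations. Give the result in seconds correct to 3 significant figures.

I_cm = ½mr² = 0.1857 kg·m². The pivot is at distance d = 0.307 m from the centre of mass.
By the parallel-axis theorem, I = I_cm + md² = 0.1857 + 0.3713 = 0.5570 kg·m².
T = 2π√(I/(mgd)) = 2π√(0.5570/(3.94 × 9.80 × 0.307)) = 1.36 s.

1.36 s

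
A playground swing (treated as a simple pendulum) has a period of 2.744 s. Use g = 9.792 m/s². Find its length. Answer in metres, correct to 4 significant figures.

From T = 2π√(L/g), L = gT²/(4π²) = 9.792 × 2.7440²/(4π²) = 1.868 m.

1.868 m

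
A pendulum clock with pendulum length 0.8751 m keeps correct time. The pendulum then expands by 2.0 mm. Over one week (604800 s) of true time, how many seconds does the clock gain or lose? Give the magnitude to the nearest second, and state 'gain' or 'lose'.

T ∝ √L, so T'/T = √(0.87710/0.8751) = 1.00114.
In 604800 s of true time the clock registers 604800/1.00114 = 604110.1 s, so it loses 690 s.

lose 690 s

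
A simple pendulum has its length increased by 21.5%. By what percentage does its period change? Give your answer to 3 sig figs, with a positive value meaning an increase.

T ∝ √L, so T'/T = √(1.215) = 1.102.
Percentage change in T = (1.102 − 1) × 100% = 10.2%.

10.2%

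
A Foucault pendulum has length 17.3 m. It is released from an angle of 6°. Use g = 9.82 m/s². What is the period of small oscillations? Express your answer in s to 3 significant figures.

8.34 s

T = 2π√(L/g) = 2π√(17.3/9.82) = 2π × 1.327 = 8.34 s.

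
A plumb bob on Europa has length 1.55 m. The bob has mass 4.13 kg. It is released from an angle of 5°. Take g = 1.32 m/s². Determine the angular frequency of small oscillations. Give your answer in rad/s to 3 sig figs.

0.923 rad/s

ω = √(g/L) = √(1.32/1.55) = 0.923 rad/s.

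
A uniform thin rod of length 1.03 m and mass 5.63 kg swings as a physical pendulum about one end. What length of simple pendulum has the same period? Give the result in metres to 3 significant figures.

0.687 m

The equivalent simple-pendulum length is L_eq = I/(md), where I is about the pivot and d = 0.5150 m.
I_cm = (1/12)mL² = 0.4977 kg·m², so I = I_cm + md² = 0.4977 + 1.493 = 1.991 kg·m².
L_eq = 1.991/(5.63 × 0.5150) = 0.687 m.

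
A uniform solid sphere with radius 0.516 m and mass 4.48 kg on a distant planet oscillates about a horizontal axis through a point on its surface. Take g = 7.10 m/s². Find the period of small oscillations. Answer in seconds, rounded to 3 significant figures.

2.00 s

I_cm = (2/5)mr² = 0.4771 kg·m². The pivot is at distance d = 0.516 m from the centre of mass.
By the parallel-axis theorem, I = I_cm + md² = 0.4771 + 1.193 = 1.670 kg·m².
T = 2π√(I/(mgd)) = 2π√(1.670/(4.48 × 7.10 × 0.516)) = 2.00 s.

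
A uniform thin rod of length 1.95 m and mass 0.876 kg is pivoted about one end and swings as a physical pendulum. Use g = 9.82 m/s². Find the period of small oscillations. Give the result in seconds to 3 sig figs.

2.29 s

For a physical pendulum T = 2π√(I/(mgd)), with d = 0.9750 m from pivot to centre of mass.
I_cm = mL²/12 = 0.876 × 1.95²/12 = 0.2776 kg·m²; I = I_cm + md² = 0.2776 + 0.876 × 0.9750² = 1.110 kg·m².
T = 2π√(1.110/(0.876 × 9.82 × 0.9750)) = 2.29 s.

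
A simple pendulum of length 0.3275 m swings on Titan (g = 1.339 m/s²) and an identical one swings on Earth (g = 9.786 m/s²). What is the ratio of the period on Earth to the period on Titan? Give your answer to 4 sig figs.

0.3699

T ∝ 1/√g, so T₂/T₁ = √(g₁/g₂) = √(1.339/9.786) = 0.3699.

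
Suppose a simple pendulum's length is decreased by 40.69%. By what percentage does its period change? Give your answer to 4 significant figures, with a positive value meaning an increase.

T ∝ √L, so T'/T = √(0.59310) = 0.77013.
Percentage change in T = (0.77013 − 1) × 100% = -22.99%.

-22.99%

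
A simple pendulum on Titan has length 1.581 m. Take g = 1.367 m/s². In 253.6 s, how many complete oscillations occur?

37

T = 2π√(L/g) = 2π√(1.581/1.367) = 6.7571 s.
Number of complete oscillations = ⌊253.6/6.7571⌋ = ⌊37.531⌋ = 37.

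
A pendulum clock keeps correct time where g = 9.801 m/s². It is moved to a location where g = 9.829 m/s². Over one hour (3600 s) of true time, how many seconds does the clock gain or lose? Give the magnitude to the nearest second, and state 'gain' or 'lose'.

gain 5 s

The clock's period scales as T ∝ 1/√g, so T'/T = √(9.801/9.829) = 0.998575.
In 3600 s of true time the clock registers 3600/0.998575 = 3605.1 s, so it gains 5 s.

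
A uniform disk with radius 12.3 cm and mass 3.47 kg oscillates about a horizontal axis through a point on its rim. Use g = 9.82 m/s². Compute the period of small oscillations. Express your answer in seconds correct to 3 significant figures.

0.861 s

I_cm = ½mr² = 0.02625 kg·m². The pivot is at distance d = 0.123 m from the centre of mass.
By the parallel-axis theorem, I = I_cm + md² = 0.02625 + 0.05250 = 0.07875 kg·m².
T = 2π√(I/(mgd)) = 2π√(0.07875/(3.47 × 9.82 × 0.123)) = 0.861 s.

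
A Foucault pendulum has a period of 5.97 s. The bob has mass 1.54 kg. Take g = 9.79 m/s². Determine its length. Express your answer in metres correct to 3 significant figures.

8.84 m

From T = 2π√(L/g), L = gT²/(4π²) = 9.79 × 5.970²/(4π²) = 8.84 m.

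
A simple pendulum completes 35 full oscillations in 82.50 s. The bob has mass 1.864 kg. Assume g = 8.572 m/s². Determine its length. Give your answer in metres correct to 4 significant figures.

T = 82.50/35 = 2.3571 s.
From T = 2π√(L/g), L = gT²/(4π²) = 8.572 × 2.3571²/(4π²) = 1.206 m.

1.206 m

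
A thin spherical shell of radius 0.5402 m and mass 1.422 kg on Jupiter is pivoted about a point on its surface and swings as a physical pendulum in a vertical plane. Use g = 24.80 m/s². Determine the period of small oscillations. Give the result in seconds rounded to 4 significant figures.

1.197 s

I_cm = (2/3)mr² = 0.27664 kg·m². The pivot is at distance d = 0.5402 m from the centre of mass.
By the parallel-axis theorem, I = I_cm + md² = 0.27664 + 0.41496 = 0.69160 kg·m².
T = 2π√(I/(mgd)) = 2π√(0.69160/(1.422 × 24.80 × 0.5402)) = 1.197 s.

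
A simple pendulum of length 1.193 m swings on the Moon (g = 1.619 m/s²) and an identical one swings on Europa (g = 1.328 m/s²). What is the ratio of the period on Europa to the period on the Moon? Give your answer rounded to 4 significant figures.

T ∝ 1/√g, so T₂/T₁ = √(g₁/g₂) = √(1.619/1.328) = 1.104.

1.104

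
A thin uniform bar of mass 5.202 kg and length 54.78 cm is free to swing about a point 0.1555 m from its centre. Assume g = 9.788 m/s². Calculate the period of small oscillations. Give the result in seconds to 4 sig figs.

1.130 s

For a physical pendulum T = 2π√(I/(mgd)), with d = 0.15550 m from pivot to centre of mass.
I_cm = mL²/12 = 5.202 × 0.5478²/12 = 0.13009 kg·m²; I = I_cm + md² = 0.13009 + 5.202 × 0.15550² = 0.25587 kg·m².
T = 2π√(0.25587/(5.202 × 9.788 × 0.15550)) = 1.130 s.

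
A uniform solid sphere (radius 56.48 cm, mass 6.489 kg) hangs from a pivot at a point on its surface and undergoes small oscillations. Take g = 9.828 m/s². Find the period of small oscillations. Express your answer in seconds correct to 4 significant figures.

1.782 s

I_cm = (2/5)mr² = 0.82799 kg·m². The pivot is at distance d = 0.5648 m from the centre of mass.
By the parallel-axis theorem, I = I_cm + md² = 0.82799 + 2.0700 = 2.8980 kg·m².
T = 2π√(I/(mgd)) = 2π√(2.8980/(6.489 × 9.828 × 0.5648)) = 1.782 s.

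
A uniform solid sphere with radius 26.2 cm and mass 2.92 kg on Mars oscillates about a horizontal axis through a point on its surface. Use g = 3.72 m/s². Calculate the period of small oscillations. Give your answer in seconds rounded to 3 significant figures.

1.97 s

I_cm = (2/5)mr² = 0.08018 kg·m². The pivot is at distance d = 0.262 m from the centre of mass.
By the parallel-axis theorem, I = I_cm + md² = 0.08018 + 0.2004 = 0.2806 kg·m².
T = 2π√(I/(mgd)) = 2π√(0.2806/(2.92 × 3.72 × 0.262)) = 1.97 s.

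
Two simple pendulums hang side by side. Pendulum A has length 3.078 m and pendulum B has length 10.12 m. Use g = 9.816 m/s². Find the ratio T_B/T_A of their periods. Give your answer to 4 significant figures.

1.813

T ∝ √L, so T_B/T_A = √(L_B/L_A) = √(10.12/3.078) = 1.813.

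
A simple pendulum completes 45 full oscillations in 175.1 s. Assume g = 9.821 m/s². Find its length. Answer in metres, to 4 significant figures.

T = 175.1/45 = 3.8911 s.
From T = 2π√(L/g), L = gT²/(4π²) = 9.821 × 3.8911²/(4π²) = 3.767 m.

3.767 m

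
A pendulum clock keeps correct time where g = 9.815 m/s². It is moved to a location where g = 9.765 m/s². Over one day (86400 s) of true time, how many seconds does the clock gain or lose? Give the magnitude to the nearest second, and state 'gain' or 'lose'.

The clock's period scales as T ∝ 1/√g, so T'/T = √(9.815/9.765) = 1.00256.
In 86400 s of true time the clock registers 86400/1.00256 = 86179.6 s, so it loses 220 s.

lose 220 s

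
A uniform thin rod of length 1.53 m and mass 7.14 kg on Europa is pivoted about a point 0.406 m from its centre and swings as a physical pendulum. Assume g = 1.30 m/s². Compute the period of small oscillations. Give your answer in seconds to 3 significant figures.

For a physical pendulum T = 2π√(I/(mgd)), with d = 0.4060 m from pivot to centre of mass.
I_cm = mL²/12 = 7.14 × 1.53²/12 = 1.393 kg·m²; I = I_cm + md² = 1.393 + 7.14 × 0.4060² = 2.570 kg·m².
T = 2π√(2.570/(7.14 × 1.30 × 0.4060)) = 5.19 s.

5.19 s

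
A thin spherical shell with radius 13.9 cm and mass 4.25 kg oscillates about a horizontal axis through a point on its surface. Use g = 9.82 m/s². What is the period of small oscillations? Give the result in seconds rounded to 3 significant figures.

I_cm = (2/3)mr² = 0.05474 kg·m². The pivot is at distance d = 0.139 m from the centre of mass.
By the parallel-axis theorem, I = I_cm + md² = 0.05474 + 0.08211 = 0.1369 kg·m².
T = 2π√(I/(mgd)) = 2π√(0.1369/(4.25 × 9.82 × 0.139)) = 0.965 s.

0.965 s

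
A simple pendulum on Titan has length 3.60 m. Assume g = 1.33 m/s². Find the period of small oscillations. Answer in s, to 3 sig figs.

T = 2π√(L/g) = 2π√(3.60/1.33) = 2π × 1.645 = 10.3 s.

10.3 s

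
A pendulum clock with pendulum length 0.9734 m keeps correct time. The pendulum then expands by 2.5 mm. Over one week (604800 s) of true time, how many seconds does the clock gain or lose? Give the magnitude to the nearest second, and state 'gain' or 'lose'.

lose 775 s

T ∝ √L, so T'/T = √(0.97590/0.9734) = 1.00128.
In 604800 s of true time the clock registers 604800/1.00128 = 604024.8 s, so it loses 775 s.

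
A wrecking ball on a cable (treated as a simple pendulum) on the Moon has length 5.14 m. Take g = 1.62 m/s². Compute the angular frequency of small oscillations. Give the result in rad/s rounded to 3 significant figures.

0.561 rad/s

ω = √(g/L) = √(1.62/5.14) = 0.561 rad/s.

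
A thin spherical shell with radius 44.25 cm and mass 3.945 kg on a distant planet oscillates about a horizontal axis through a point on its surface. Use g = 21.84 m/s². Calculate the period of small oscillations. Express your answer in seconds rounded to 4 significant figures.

1.155 s

I_cm = (2/3)mr² = 0.51497 kg·m². The pivot is at distance d = 0.4425 m from the centre of mass.
By the parallel-axis theorem, I = I_cm + md² = 0.51497 + 0.77246 = 1.2874 kg·m².
T = 2π√(I/(mgd)) = 2π√(1.2874/(3.945 × 21.84 × 0.4425)) = 1.155 s.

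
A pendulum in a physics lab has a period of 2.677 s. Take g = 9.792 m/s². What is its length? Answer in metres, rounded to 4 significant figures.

1.777 m

From T = 2π√(L/g), L = gT²/(4π²) = 9.792 × 2.6770²/(4π²) = 1.777 m.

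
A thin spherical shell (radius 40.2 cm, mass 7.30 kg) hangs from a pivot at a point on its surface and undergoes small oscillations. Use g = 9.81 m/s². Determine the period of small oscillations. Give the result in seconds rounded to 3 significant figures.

I_cm = (2/3)mr² = 0.7865 kg·m². The pivot is at distance d = 0.402 m from the centre of mass.
By the parallel-axis theorem, I = I_cm + md² = 0.7865 + 1.180 = 1.966 kg·m².
T = 2π√(I/(mgd)) = 2π√(1.966/(7.30 × 9.81 × 0.402)) = 1.64 s.

1.64 s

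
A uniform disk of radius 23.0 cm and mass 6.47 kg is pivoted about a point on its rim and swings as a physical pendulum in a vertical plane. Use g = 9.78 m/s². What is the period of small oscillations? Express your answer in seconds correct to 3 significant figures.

1.18 s

I_cm = ½mr² = 0.1711 kg·m². The pivot is at distance d = 0.230 m from the centre of mass.
By the parallel-axis theorem, I = I_cm + md² = 0.1711 + 0.3423 = 0.5134 kg·m².
T = 2π√(I/(mgd)) = 2π√(0.5134/(6.47 × 9.78 × 0.230)) = 1.18 s.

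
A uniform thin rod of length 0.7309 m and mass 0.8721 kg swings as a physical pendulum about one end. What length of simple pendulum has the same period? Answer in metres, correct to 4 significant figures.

The equivalent simple-pendulum length is L_eq = I/(md), where I is about the pivot and d = 0.36545 m.
I_cm = (1/12)mL² = 0.038824 kg·m², so I = I_cm + md² = 0.038824 + 0.11647 = 0.15530 kg·m².
L_eq = 0.15530/(0.8721 × 0.36545) = 0.4873 m.

0.4873 m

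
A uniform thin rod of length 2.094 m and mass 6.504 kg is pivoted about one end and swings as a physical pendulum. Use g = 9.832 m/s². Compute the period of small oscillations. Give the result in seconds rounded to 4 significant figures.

2.368 s

For a physical pendulum T = 2π√(I/(mgd)), with d = 1.0470 m from pivot to centre of mass.
I_cm = mL²/12 = 6.504 × 2.094²/12 = 2.3766 kg·m²; I = I_cm + md² = 2.3766 + 6.504 × 1.0470² = 9.5063 kg·m².
T = 2π√(9.5063/(6.504 × 9.832 × 1.0470)) = 2.368 s.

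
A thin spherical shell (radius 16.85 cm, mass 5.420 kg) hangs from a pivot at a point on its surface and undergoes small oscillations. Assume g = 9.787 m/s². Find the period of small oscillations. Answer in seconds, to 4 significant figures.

1.064 s

I_cm = (2/3)mr² = 0.10259 kg·m². The pivot is at distance d = 0.1685 m from the centre of mass.
By the parallel-axis theorem, I = I_cm + md² = 0.10259 + 0.15389 = 0.25648 kg·m².
T = 2π√(I/(mgd)) = 2π√(0.25648/(5.420 × 9.787 × 0.1685)) = 1.064 s.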